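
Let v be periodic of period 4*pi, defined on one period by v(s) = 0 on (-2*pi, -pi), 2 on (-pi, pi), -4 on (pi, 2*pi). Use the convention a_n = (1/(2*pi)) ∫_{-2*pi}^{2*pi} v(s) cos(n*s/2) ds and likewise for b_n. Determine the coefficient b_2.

4/pi

b_2 = (1/(2*pi)) ∫_{-2*pi}^{2*pi} v(s) sin(s) ds.
Split the integral at the breakpoints.
∫_{-2*pi}^{-pi} (0) sin(s) ds = 0.
Directly, an antiderivative of (2) sin(s) is -2*cos(s); evaluating from -pi to pi: ∫_{-pi}^{pi} (2) sin(s) ds = (2) - (2) = 0.
Directly, an antiderivative of (-4) sin(s) is 4*cos(s); evaluating from pi to 2*pi: ∫_{pi}^{2*pi} (-4) sin(s) ds = (4) - (-4) = 8.
Summing the pieces and multiplying by (1/(2*pi)) gives b_2 = 4/pi.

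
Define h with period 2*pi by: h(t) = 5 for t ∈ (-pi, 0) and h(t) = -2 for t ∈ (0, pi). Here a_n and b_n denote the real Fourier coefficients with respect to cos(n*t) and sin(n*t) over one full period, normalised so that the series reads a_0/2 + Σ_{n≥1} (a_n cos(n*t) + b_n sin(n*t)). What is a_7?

a_7 = 1/pi ∫_{-pi}^{pi} h(t) cos(7*t) dt.
Split the integral at the breakpoints.
Directly, an antiderivative of (5) cos(7*t) is 5*sin(7*t)/7; evaluating from -pi to 0: ∫_{-pi}^{0} (5) cos(7*t) dt = (0) - (0) = 0.
Directly, an antiderivative of (-2) cos(7*t) is -2*sin(7*t)/7; evaluating from 0 to pi: ∫_{0}^{pi} (-2) cos(7*t) dt = (0) - (0) = 0.
Summing the pieces and multiplying by (1/pi) gives a_7 = 0.

0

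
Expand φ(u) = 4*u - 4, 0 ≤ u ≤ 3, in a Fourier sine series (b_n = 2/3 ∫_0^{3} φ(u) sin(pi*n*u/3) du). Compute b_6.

b_6 = 2/3 ∫_0^{3} (4*u - 4) sin(2*pi*u) du.
Integrating by parts (boundary term plus one more integral), an antiderivative of (4*u - 4) sin(2*pi*u) is -2*u*cos(2*pi*u)/pi + sin(2*pi*u)/pi**2 + 2*cos(2*pi*u)/pi; evaluating from 0 to 3: ∫_{0}^{3} (4*u - 4) sin(2*pi*u) du = (-4/pi) - (2/pi) = -6/pi.
Hence b_6 = (2/3)·(-6/pi) = -4/pi.

-4/pi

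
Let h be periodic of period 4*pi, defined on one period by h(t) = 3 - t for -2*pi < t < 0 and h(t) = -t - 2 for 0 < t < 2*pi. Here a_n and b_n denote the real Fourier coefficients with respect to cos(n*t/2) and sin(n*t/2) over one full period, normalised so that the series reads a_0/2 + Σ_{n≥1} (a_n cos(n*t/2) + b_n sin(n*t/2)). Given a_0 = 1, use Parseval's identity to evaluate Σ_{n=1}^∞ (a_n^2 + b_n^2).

25/2 + 8*pi**2/3 + 10*pi

Parseval: a_0^2/2 + Σ_{n≥1} (a_n^2+b_n^2) = (1/(2*pi)) ∫_{-2*pi}^{2*pi} h(t)^2 dt = 13 + 8*pi**2/3 + 10*pi.
Subtract a_0^2/2 = 1/2: Σ (a_n^2+b_n^2) = 25/2 + 8*pi**2/3 + 10*pi.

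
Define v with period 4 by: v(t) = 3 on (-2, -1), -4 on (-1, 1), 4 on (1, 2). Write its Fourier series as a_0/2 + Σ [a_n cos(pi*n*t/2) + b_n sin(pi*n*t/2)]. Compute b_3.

1/(3*pi)

b_3 = 1/2 ∫_{-2}^{2} v(t) sin(3*pi*t/2) dt.
Split the integral at the breakpoints.
Directly, an antiderivative of (3) sin(3*pi*t/2) is -2*cos(3*pi*t/2)/pi; evaluating from -2 to -1: ∫_{-2}^{-1} (3) sin(3*pi*t/2) dt = (0) - (2/pi) = -2/pi.
Directly, an antiderivative of (-4) sin(3*pi*t/2) is 8*cos(3*pi*t/2)/(3*pi); evaluating from -1 to 1: ∫_{-1}^{1} (-4) sin(3*pi*t/2) dt = (0) - (0) = 0.
Directly, an antiderivative of (4) sin(3*pi*t/2) is -8*cos(3*pi*t/2)/(3*pi); evaluating from 1 to 2: ∫_{1}^{2} (4) sin(3*pi*t/2) dt = (8/(3*pi)) - (0) = 8/(3*pi).
Summing the pieces and multiplying by (1/2) gives b_3 = 1/(3*pi).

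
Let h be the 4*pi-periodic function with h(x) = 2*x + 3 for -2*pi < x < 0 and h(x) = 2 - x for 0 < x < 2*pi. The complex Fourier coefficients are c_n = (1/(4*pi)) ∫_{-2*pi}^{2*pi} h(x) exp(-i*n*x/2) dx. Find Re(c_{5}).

Since h is real-valued, Re(c_{5}) = (1/(4*pi)) ∫_{-2*pi}^{2*pi} h(x) cos(5*x/2) dx = a_{5}/2.
Split the integral at the breakpoints.
Integrating by parts (boundary term plus one more integral), an antiderivative of (2*x + 3) cos(5*x/2) is 4*x*sin(5*x/2)/5 + 6*sin(5*x/2)/5 + 8*cos(5*x/2)/25; evaluating from -2*pi to 0: ∫_{-2*pi}^{0} (2*x + 3) cos(5*x/2) dx = (8/25) - (-8/25) = 16/25.
Integrating by parts (boundary term plus one more integral), an antiderivative of (2 - x) cos(5*x/2) is -2*x*sin(5*x/2)/5 + 4*sin(5*x/2)/5 - 4*cos(5*x/2)/25; evaluating from 0 to 2*pi: ∫_{0}^{2*pi} (2 - x) cos(5*x/2) dx = (4/25) - (-4/25) = 8/25.
So ∫_{-2*pi}^{2*pi} h(x) cos(5*x/2) dx = 24/25.
Hence Re(c_{5}) = (1/(4*pi))·(24/25) = 6/(25*pi).

6/(25*pi)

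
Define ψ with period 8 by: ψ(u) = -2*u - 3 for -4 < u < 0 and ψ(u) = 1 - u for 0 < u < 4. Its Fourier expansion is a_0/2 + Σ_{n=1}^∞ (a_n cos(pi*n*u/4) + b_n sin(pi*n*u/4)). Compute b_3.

-4/(3*pi)

b_3 = 1/4 ∫_{-4}^{4} ψ(u) sin(3*pi*u/4) du.
Split the integral at the breakpoints.
Integrating by parts (boundary term plus one more integral), an antiderivative of (-2*u - 3) sin(3*pi*u/4) is 8*u*cos(3*pi*u/4)/(3*pi) - 32*sin(3*pi*u/4)/(9*pi**2) + 4*cos(3*pi*u/4)/pi; evaluating from -4 to 0: ∫_{-4}^{0} (-2*u - 3) sin(3*pi*u/4) du = (4/pi) - (20/(3*pi)) = -8/(3*pi).
Integrating by parts (boundary term plus one more integral), an antiderivative of (1 - u) sin(3*pi*u/4) is 4*u*cos(3*pi*u/4)/(3*pi) - 16*sin(3*pi*u/4)/(9*pi**2) - 4*cos(3*pi*u/4)/(3*pi); evaluating from 0 to 4: ∫_{0}^{4} (1 - u) sin(3*pi*u/4) du = (-4/pi) - (-4/(3*pi)) = -8/(3*pi).
Summing the pieces and multiplying by (1/4) gives b_3 = -4/(3*pi).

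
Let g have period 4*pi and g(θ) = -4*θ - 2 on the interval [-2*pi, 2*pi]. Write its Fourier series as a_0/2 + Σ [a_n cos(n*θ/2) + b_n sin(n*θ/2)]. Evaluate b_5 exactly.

b_5 = (1/(2*pi)) ∫_{-2*pi}^{2*pi} g(θ) sin(5*θ/2) dθ.
Integrating by parts (boundary term plus one more integral), an antiderivative of (-4*θ - 2) sin(5*θ/2) is 8*θ*cos(5*θ/2)/5 - 16*sin(5*θ/2)/25 + 4*cos(5*θ/2)/5; evaluating from -2*pi to 2*pi: ∫_{-2*pi}^{2*pi} (-4*θ - 2) sin(5*θ/2) dθ = (-16*pi/5 - 4/5) - (-4/5 + 16*pi/5) = -32*pi/5.
Hence b_5 = (1/(2*pi))·(-32*pi/5) = -16/5.

-16/5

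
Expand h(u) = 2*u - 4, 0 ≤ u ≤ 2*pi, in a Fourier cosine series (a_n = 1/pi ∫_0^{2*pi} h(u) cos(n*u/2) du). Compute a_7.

a_7 = 1/pi ∫_0^{2*pi} (2*u - 4) cos(7*u/2) du.
Integrating by parts (boundary term plus one more integral), an antiderivative of (2*u - 4) cos(7*u/2) is 4*u*sin(7*u/2)/7 - 8*sin(7*u/2)/7 + 8*cos(7*u/2)/49; evaluating from 0 to 2*pi: ∫_{0}^{2*pi} (2*u - 4) cos(7*u/2) du = (-8/49) - (8/49) = -16/49.
Hence a_7 = (1/pi)·(-16/49) = -16/(49*pi).

-16/(49*pi)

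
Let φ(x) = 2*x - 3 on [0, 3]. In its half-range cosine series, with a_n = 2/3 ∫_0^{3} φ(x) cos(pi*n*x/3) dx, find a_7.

a_7 = 2/3 ∫_0^{3} (2*x - 3) cos(7*pi*x/3) dx.
Integrating by parts (boundary term plus one more integral), an antiderivative of (2*x - 3) cos(7*pi*x/3) is 6*x*sin(7*pi*x/3)/(7*pi) - 9*sin(7*pi*x/3)/(7*pi) + 18*cos(7*pi*x/3)/(49*pi**2); evaluating from 0 to 3: ∫_{0}^{3} (2*x - 3) cos(7*pi*x/3) dx = (-18/(49*pi**2)) - (18/(49*pi**2)) = -36/(49*pi**2).
Hence a_7 = (2/3)·(-36/(49*pi**2)) = -24/(49*pi**2).

-24/(49*pi**2)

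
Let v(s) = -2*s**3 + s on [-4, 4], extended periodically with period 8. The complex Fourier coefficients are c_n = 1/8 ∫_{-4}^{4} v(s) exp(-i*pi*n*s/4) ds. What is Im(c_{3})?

4*(-64 + 93*pi**2)/(9*pi**3)

Since v is real-valued, Im(c_{3}) = -1/8 ∫_{-4}^{4} v(s) sin(3*pi*s/4) ds = -b_{3}/2.
v is odd and sin(3*pi*s/4) is odd, so the integrand is even: ∫_{-4}^{4} v(s) sin(3*pi*s/4) ds = 2∫_0^{4} v(s) sin(3*pi*s/4) ds.
Integrating by parts three times (tabular method), an antiderivative of (-2*s**3 + s) sin(3*pi*s/4) is 8*s**3*cos(3*pi*s/4)/(3*pi) - 32*s**2*sin(3*pi*s/4)/(3*pi**2) - 256*s*cos(3*pi*s/4)/(9*pi**3) - 4*s*cos(3*pi*s/4)/(3*pi) + 16*sin(3*pi*s/4)/(9*pi**2) + 1024*sin(3*pi*s/4)/(27*pi**4); evaluating from 0 to 4: ∫_{0}^{4} (-2*s**3 + s) sin(3*pi*s/4) ds = (16*(64 - 93*pi**2)/(9*pi**3)) - (0) = 16*(64 - 93*pi**2)/(9*pi**3).
So ∫_{-4}^{4} v(s) sin(3*pi*s/4) ds = 32*(64 - 93*pi**2)/(9*pi**3).
Hence Im(c_{3}) = (-1/8)·(32*(64 - 93*pi**2)/(9*pi**3)) = 4*(-64 + 93*pi**2)/(9*pi**3).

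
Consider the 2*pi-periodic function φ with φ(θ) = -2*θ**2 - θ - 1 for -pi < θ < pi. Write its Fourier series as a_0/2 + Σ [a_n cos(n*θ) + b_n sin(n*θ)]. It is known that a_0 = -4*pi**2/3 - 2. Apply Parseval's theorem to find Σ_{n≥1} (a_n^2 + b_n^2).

2*pi**2*(15 + 16*pi**2)/45

Parseval: a_0^2/2 + Σ_{n≥1} (a_n^2+b_n^2) = 1/pi ∫_{-pi}^{pi} φ(θ)^2 dθ = 2 + 10*pi**2/3 + 8*pi**4/5.
Subtract a_0^2/2 = 2*(3 + 2*pi**2)**2/9: Σ (a_n^2+b_n^2) = 2*pi**2*(15 + 16*pi**2)/45.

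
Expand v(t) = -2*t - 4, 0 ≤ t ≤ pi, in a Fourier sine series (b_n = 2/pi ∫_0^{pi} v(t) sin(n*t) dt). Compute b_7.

b_7 = 2/pi ∫_0^{pi} (-2*t - 4) sin(7*t) dt.
Integrating by parts (boundary term plus one more integral), an antiderivative of (-2*t - 4) sin(7*t) is 2*t*cos(7*t)/7 - 2*sin(7*t)/49 + 4*cos(7*t)/7; evaluating from 0 to pi: ∫_{0}^{pi} (-2*t - 4) sin(7*t) dt = (-2*pi/7 - 4/7) - (4/7) = -8/7 - 2*pi/7.
Hence b_7 = (2/pi)·(-8/7 - 2*pi/7) = 4*(-4 - pi)/(7*pi).

4*(-4 - pi)/(7*pi)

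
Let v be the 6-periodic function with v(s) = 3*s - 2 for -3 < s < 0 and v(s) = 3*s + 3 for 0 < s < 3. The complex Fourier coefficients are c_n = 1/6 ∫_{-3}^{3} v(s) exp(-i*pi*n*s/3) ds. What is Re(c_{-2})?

Since v is real-valued, Re(c_{-2}) = 1/6 ∫_{-3}^{3} v(s) cos(-2*pi*s/3) ds = a_{2}/2.
Split the integral at the breakpoints.
Integrating by parts (boundary term plus one more integral), an antiderivative of (3*s - 2) cos(-2*pi*s/3) is 9*s*sin(2*pi*s/3)/(2*pi) - 3*sin(2*pi*s/3)/pi + 27*cos(2*pi*s/3)/(4*pi**2); evaluating from -3 to 0: ∫_{-3}^{0} (3*s - 2) cos(-2*pi*s/3) ds = (27/(4*pi**2)) - (27/(4*pi**2)) = 0.
Integrating by parts (boundary term plus one more integral), an antiderivative of (3*s + 3) cos(-2*pi*s/3) is 9*s*sin(2*pi*s/3)/(2*pi) + 9*sin(2*pi*s/3)/(2*pi) + 27*cos(2*pi*s/3)/(4*pi**2); evaluating from 0 to 3: ∫_{0}^{3} (3*s + 3) cos(-2*pi*s/3) ds = (27/(4*pi**2)) - (27/(4*pi**2)) = 0.
So ∫_{-3}^{3} v(s) cos(-2*pi*s/3) ds = 0.
Hence Re(c_{-2}) = (1/6)·(0) = 0.

0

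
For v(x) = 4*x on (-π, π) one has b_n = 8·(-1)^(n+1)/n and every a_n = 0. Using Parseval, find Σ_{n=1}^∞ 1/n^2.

pi**2/6

Parseval: Σ b_n^2 = (1/π) ∫_{-π}^{π} v(x)^2 dx = 32*pi**2/3.
Σ b_n^2 = Σ 64/n^2, so Σ 1/n^2 = (32*pi**2/3)/64 = pi**2/6.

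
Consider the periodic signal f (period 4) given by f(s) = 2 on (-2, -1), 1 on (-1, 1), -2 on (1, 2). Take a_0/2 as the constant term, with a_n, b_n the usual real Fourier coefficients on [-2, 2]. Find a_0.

a_0 = 1/2 ∫_{-2}^{2} f(s) ds = 1/2 · (2) = 1.

1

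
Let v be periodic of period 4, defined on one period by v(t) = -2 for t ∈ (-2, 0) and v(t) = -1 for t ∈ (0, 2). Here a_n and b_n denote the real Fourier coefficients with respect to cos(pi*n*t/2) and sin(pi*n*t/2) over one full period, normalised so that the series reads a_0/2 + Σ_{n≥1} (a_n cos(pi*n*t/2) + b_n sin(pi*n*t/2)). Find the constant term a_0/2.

a_0 = 1/2 ∫_{-2}^{2} v(t) dt = 1/2 · (-6) = -3.
So the constant term a_0/2 = -3/2.

-3/2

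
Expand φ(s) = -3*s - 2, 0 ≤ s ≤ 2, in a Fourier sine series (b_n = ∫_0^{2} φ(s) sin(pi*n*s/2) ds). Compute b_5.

b_5 = ∫_0^{2} (-3*s - 2) sin(5*pi*s/2) ds.
Integrating by parts (boundary term plus one more integral), an antiderivative of (-3*s - 2) sin(5*pi*s/2) is 6*s*cos(5*pi*s/2)/(5*pi) - 12*sin(5*pi*s/2)/(25*pi**2) + 4*cos(5*pi*s/2)/(5*pi); evaluating from 0 to 2: ∫_{0}^{2} (-3*s - 2) sin(5*pi*s/2) ds = (-16/(5*pi)) - (4/(5*pi)) = -4/pi.
Hence b_5 = -4/pi.

-4/pi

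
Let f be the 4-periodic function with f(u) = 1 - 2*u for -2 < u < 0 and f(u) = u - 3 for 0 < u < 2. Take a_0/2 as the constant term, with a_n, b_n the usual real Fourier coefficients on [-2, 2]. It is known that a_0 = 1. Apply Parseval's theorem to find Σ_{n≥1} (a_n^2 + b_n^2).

Parseval: a_0^2/2 + Σ_{n≥1} (a_n^2+b_n^2) = 1/2 ∫_{-2}^{2} f(u)^2 du = 44/3.
Subtract a_0^2/2 = 1/2: Σ (a_n^2+b_n^2) = 85/6.

85/6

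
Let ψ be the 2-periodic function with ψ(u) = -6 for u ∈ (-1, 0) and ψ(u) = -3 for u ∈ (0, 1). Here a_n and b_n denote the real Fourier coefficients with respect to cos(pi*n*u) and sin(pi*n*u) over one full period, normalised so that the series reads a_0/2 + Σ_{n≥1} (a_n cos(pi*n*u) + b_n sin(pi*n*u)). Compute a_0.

a_0 = ∫_{-1}^{1} ψ(u) du = -9.

-9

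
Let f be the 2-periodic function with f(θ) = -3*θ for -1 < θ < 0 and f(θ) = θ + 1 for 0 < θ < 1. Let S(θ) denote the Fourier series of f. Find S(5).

5/2

θ = 5 differs from θ = 1 by 2 full period(s), and the series is 2-periodic.
At θ = 1 the one-sided limits are f(1^-) = 2 and f(1^+) = 3.
By Dirichlet's theorem the series converges to their average, [(2) + (3)]/2 = 5/2.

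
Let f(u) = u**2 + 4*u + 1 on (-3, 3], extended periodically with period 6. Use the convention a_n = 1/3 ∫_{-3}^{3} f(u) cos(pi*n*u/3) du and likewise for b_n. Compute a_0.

a_0 = 1/3 ∫_{-3}^{3} f(u) du = 1/3 · (24) = 8.

8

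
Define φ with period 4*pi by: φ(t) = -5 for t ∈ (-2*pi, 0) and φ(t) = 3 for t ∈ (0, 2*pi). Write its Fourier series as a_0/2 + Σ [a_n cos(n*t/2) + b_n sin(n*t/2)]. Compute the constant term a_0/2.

-1

a_0 = (1/(2*pi)) ∫_{-2*pi}^{2*pi} φ(t) dt = (1/(2*pi)) · (-4*pi) = -2.
So the constant term a_0/2 = -1.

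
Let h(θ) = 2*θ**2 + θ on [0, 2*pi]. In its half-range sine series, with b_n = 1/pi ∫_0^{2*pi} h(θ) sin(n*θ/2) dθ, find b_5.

b_5 = 1/pi ∫_0^{2*pi} (2*θ**2 + θ) sin(5*θ/2) dθ.
Integrating by parts twice (tabular method), an antiderivative of (2*θ**2 + θ) sin(5*θ/2) is -4*θ**2*cos(5*θ/2)/5 + 16*θ*sin(5*θ/2)/25 - 2*θ*cos(5*θ/2)/5 + 4*sin(5*θ/2)/25 + 32*cos(5*θ/2)/125; evaluating from 0 to 2*pi: ∫_{0}^{2*pi} (2*θ**2 + θ) sin(5*θ/2) dθ = (-32/125 + 4*pi/5 + 16*pi**2/5) - (32/125) = -64/125 + 4*pi/5 + 16*pi**2/5.
Hence b_5 = (1/pi)·(-64/125 + 4*pi/5 + 16*pi**2/5) = 4*(-16 + 25*pi + 100*pi**2)/(125*pi).

4*(-16 + 25*pi + 100*pi**2)/(125*pi)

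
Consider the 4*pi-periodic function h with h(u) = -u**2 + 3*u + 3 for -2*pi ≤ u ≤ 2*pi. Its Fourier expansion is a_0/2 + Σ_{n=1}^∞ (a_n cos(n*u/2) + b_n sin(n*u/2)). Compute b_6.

b_6 = (1/(2*pi)) ∫_{-2*pi}^{2*pi} h(u) sin(3*u) du.
Integrating by parts twice (tabular method), an antiderivative of (-u**2 + 3*u + 3) sin(3*u) is u**2*cos(3*u)/3 - 2*u*sin(3*u)/9 - u*cos(3*u) + sin(3*u)/3 - 29*cos(3*u)/27; evaluating from -2*pi to 2*pi: ∫_{-2*pi}^{2*pi} (-u**2 + 3*u + 3) sin(3*u) du = (-2*pi - 29/27 + 4*pi**2/3) - (-29/27 + 2*pi + 4*pi**2/3) = -4*pi.
Hence b_6 = (1/(2*pi))·(-4*pi) = -2.

-2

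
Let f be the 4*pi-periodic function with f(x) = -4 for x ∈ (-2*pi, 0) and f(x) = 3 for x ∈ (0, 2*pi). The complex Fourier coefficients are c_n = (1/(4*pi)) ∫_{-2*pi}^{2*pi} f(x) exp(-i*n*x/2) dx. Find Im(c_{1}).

Since f is real-valued, Im(c_{1}) = -(1/(4*pi)) ∫_{-2*pi}^{2*pi} f(x) sin(x/2) dx = -b_{1}/2.
Split the integral at the breakpoints.
Directly, an antiderivative of (-4) sin(x/2) is 8*cos(x/2); evaluating from -2*pi to 0: ∫_{-2*pi}^{0} (-4) sin(x/2) dx = (8) - (-8) = 16.
Directly, an antiderivative of (3) sin(x/2) is -6*cos(x/2); evaluating from 0 to 2*pi: ∫_{0}^{2*pi} (3) sin(x/2) dx = (6) - (-6) = 12.
So ∫_{-2*pi}^{2*pi} f(x) sin(x/2) dx = 28.
Hence Im(c_{1}) = (-1/(4*pi))·(28) = -7/pi.

-7/pi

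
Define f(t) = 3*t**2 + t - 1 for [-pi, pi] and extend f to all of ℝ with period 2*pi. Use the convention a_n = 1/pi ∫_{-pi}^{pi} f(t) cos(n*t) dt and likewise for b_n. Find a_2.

3

a_2 = 1/pi ∫_{-pi}^{pi} f(t) cos(2*t) dt.
Integrating by parts twice (tabular method), an antiderivative of (3*t**2 + t - 1) cos(2*t) is 3*t**2*sin(2*t)/2 + t*sin(2*t)/2 + 3*t*cos(2*t)/2 - 5*sin(2*t)/4 + cos(2*t)/4; evaluating from -pi to pi: ∫_{-pi}^{pi} (3*t**2 + t - 1) cos(2*t) dt = (1/4 + 3*pi/2) - (1/4 - 3*pi/2) = 3*pi.
Hence a_2 = (1/pi)·(3*pi) = 3.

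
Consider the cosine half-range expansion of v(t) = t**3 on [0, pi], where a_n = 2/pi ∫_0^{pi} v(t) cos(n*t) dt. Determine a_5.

a_5 = 2/pi ∫_0^{pi} (t**3) cos(5*t) dt.
Integrating by parts three times (tabular method), an antiderivative of (t**3) cos(5*t) is t**3*sin(5*t)/5 + 3*t**2*cos(5*t)/25 - 6*t*sin(5*t)/125 - 6*cos(5*t)/625; evaluating from 0 to pi: ∫_{0}^{pi} (t**3) cos(5*t) dt = (6/625 - 3*pi**2/25) - (-6/625) = 12/625 - 3*pi**2/25.
Hence a_5 = (2/pi)·(12/625 - 3*pi**2/25) = 6*(4 - 25*pi**2)/(625*pi).

6*(4 - 25*pi**2)/(625*pi)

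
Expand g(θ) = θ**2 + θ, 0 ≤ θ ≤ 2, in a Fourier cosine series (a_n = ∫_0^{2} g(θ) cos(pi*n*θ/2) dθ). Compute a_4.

pi**(-2)

a_4 = ∫_0^{2} (θ**2 + θ) cos(2*pi*θ) dθ.
Integrating by parts twice (tabular method), an antiderivative of (θ**2 + θ) cos(2*pi*θ) is θ**2*sin(2*pi*θ)/(2*pi) + θ*sin(2*pi*θ)/(2*pi) + θ*cos(2*pi*θ)/(2*pi**2) - sin(2*pi*θ)/(4*pi**3) + cos(2*pi*θ)/(4*pi**2); evaluating from 0 to 2: ∫_{0}^{2} (θ**2 + θ) cos(2*pi*θ) dθ = (5/(4*pi**2)) - (1/(4*pi**2)) = pi**(-2).
Hence a_4 = pi**(-2).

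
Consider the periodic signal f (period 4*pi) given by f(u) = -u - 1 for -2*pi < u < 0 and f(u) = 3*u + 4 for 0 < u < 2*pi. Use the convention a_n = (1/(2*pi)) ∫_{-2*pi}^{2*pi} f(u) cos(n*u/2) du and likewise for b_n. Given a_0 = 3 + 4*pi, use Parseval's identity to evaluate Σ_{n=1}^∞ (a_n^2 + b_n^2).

Parseval: a_0^2/2 + Σ_{n≥1} (a_n^2+b_n^2) = (1/(2*pi)) ∫_{-2*pi}^{2*pi} f(u)^2 du = 17 + 22*pi + 40*pi**2/3.
Subtract a_0^2/2 = (3 + 4*pi)**2/2: Σ (a_n^2+b_n^2) = 25/2 + 10*pi + 16*pi**2/3.

25/2 + 10*pi + 16*pi**2/3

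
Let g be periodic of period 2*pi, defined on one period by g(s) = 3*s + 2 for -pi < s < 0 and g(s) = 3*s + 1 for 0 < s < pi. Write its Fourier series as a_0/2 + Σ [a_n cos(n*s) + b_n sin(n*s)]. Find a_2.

a_2 = 1/pi ∫_{-pi}^{pi} g(s) cos(2*s) ds.
Split the integral at the breakpoints.
Integrating by parts (boundary term plus one more integral), an antiderivative of (3*s + 2) cos(2*s) is 3*s*sin(2*s)/2 + sin(2*s) + 3*cos(2*s)/4; evaluating from -pi to 0: ∫_{-pi}^{0} (3*s + 2) cos(2*s) ds = (3/4) - (3/4) = 0.
Integrating by parts (boundary term plus one more integral), an antiderivative of (3*s + 1) cos(2*s) is 3*s*sin(2*s)/2 + sin(2*s)/2 + 3*cos(2*s)/4; evaluating from 0 to pi: ∫_{0}^{pi} (3*s + 1) cos(2*s) ds = (3/4) - (3/4) = 0.
Summing the pieces and multiplying by (1/pi) gives a_2 = 0.

0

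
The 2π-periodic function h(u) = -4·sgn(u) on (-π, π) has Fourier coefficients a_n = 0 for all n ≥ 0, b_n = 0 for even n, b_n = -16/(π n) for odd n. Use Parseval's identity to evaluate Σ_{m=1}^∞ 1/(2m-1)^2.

pi**2/8

Parseval: Σ b_n^2 = (1/π) ∫_{-π}^{π} h(u)^2 du = 32.
Only odd n contribute, with b_n^2 = 256/(π^2 n^2), so Σ_{m≥1} 1/(2m-1)^2 = π^2·(32)/256 = pi**2/8.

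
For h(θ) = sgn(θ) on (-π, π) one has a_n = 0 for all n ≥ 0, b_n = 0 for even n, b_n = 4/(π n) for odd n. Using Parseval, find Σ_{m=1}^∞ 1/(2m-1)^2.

Parseval: Σ b_n^2 = (1/π) ∫_{-π}^{π} h(θ)^2 dθ = 2.
Only odd n contribute, with b_n^2 = 16/(π^2 n^2), so Σ_{m≥1} 1/(2m-1)^2 = π^2·(2)/16 = pi**2/8.

pi**2/8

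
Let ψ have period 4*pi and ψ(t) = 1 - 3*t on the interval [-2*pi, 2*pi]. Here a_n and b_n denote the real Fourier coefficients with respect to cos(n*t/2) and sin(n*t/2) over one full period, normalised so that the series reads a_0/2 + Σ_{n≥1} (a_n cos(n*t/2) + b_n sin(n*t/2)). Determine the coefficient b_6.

2

b_6 = (1/(2*pi)) ∫_{-2*pi}^{2*pi} ψ(t) sin(3*t) dt.
Integrating by parts (boundary term plus one more integral), an antiderivative of (1 - 3*t) sin(3*t) is t*cos(3*t) - sin(3*t)/3 - cos(3*t)/3; evaluating from -2*pi to 2*pi: ∫_{-2*pi}^{2*pi} (1 - 3*t) sin(3*t) dt = (-1/3 + 2*pi) - (-2*pi - 1/3) = 4*pi.
Hence b_6 = (1/(2*pi))·(4*pi) = 2.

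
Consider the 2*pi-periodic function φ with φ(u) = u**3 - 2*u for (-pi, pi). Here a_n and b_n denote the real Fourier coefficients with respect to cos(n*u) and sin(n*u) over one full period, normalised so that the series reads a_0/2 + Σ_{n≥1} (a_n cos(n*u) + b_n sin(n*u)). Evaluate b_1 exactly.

b_1 = 1/pi ∫_{-pi}^{pi} φ(u) sin(u) du.
φ is odd and sin(u) is odd, so the integrand is even and b_1 = 2/pi ∫_0^{pi} φ(u) sin(u) du.
Integrating by parts three times (tabular method), an antiderivative of (u**3 - 2*u) sin(u) is -u**3*cos(u) + 3*u**2*sin(u) + 8*u*cos(u) - 8*sin(u); evaluating from 0 to pi: ∫_{0}^{pi} (u**3 - 2*u) sin(u) du = (pi*(-8 + pi**2)) - (0) = pi*(-8 + pi**2).
Hence b_1 = (2/pi)·(pi*(-8 + pi**2)) = -16 + 2*pi**2.

-16 + 2*pi**2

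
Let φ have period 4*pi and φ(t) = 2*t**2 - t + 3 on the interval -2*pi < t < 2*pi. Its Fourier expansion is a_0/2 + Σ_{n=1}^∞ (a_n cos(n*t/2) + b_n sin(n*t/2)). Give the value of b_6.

2/3

b_6 = (1/(2*pi)) ∫_{-2*pi}^{2*pi} φ(t) sin(3*t) dt.
Integrating by parts twice (tabular method), an antiderivative of (2*t**2 - t + 3) sin(3*t) is -2*t**2*cos(3*t)/3 + 4*t*sin(3*t)/9 + t*cos(3*t)/3 - sin(3*t)/9 - 23*cos(3*t)/27; evaluating from -2*pi to 2*pi: ∫_{-2*pi}^{2*pi} (2*t**2 - t + 3) sin(3*t) dt = (-8*pi**2/3 - 23/27 + 2*pi/3) - (-8*pi**2/3 - 2*pi/3 - 23/27) = 4*pi/3.
Hence b_6 = (1/(2*pi))·(4*pi/3) = 2/3.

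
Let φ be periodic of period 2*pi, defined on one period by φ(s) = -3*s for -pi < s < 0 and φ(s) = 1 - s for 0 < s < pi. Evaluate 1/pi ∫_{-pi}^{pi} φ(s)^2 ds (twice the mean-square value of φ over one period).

1/pi ∫_{-pi}^{pi} φ(s)^2 ds = 1/pi · (pi*(-pi + 1 + 10*pi**2/3)) = -pi + 1 + 10*pi**2/3.

-pi + 1 + 10*pi**2/3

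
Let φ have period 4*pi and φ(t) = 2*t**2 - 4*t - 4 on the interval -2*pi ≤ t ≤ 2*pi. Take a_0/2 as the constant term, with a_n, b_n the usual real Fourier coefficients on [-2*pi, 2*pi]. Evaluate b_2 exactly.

b_2 = (1/(2*pi)) ∫_{-2*pi}^{2*pi} φ(t) sin(t) dt.
Integrating by parts twice (tabular method), an antiderivative of (2*t**2 - 4*t - 4) sin(t) is -2*t**2*cos(t) + 4*t*sin(t) + 4*t*cos(t) - 4*sin(t) + 8*cos(t); evaluating from -2*pi to 2*pi: ∫_{-2*pi}^{2*pi} (2*t**2 - 4*t - 4) sin(t) dt = (-8*pi**2 + 8 + 8*pi) - (-8*pi**2 - 8*pi + 8) = 16*pi.
Hence b_2 = (1/(2*pi))·(16*pi) = 8.

8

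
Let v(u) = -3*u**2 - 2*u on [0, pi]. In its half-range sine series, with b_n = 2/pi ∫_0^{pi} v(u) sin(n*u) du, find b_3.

b_3 = 2/pi ∫_0^{pi} (-3*u**2 - 2*u) sin(3*u) du.
Integrating by parts twice (tabular method), an antiderivative of (-3*u**2 - 2*u) sin(3*u) is u**2*cos(3*u) - 2*u*sin(3*u)/3 + 2*u*cos(3*u)/3 - 2*sin(3*u)/9 - 2*cos(3*u)/9; evaluating from 0 to pi: ∫_{0}^{pi} (-3*u**2 - 2*u) sin(3*u) du = (-pi**2 - 2*pi/3 + 2/9) - (-2/9) = -pi**2 - 2*pi/3 + 4/9.
Hence b_3 = (2/pi)·(-pi**2 - 2*pi/3 + 4/9) = -2*pi - 4/3 + 8/(9*pi).

-2*pi - 4/3 + 8/(9*pi)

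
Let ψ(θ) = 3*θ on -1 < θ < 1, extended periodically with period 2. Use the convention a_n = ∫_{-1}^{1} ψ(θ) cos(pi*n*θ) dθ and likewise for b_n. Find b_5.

6/(5*pi)

b_5 = ∫_{-1}^{1} ψ(θ) sin(5*pi*θ) dθ.
ψ is odd and sin(5*pi*θ) is odd, so the integrand is even and b_5 = 2 ∫_0^{1} ψ(θ) sin(5*pi*θ) dθ.
Integrating by parts (boundary term plus one more integral), an antiderivative of (3*θ) sin(5*pi*θ) is -3*θ*cos(5*pi*θ)/(5*pi) + 3*sin(5*pi*θ)/(25*pi**2); evaluating from 0 to 1: ∫_{0}^{1} (3*θ) sin(5*pi*θ) dθ = (3/(5*pi)) - (0) = 3/(5*pi).
Hence b_5 = 2·(3/(5*pi)) = 6/(5*pi).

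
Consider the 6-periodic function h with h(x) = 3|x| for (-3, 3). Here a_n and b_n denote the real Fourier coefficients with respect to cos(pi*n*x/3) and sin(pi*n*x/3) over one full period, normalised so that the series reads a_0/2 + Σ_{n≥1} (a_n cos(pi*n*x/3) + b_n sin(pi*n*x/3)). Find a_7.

-36/(49*pi**2)

a_7 = 1/3 ∫_{-3}^{3} h(x) cos(7*pi*x/3) dx.
h is even and cos(7*pi*x/3) is even, so the integrand is even and a_7 = 2/3 ∫_0^{3} h(x) cos(7*pi*x/3) dx.
Integrating by parts (boundary term plus one more integral), an antiderivative of (3*x) cos(7*pi*x/3) is 9*x*sin(7*pi*x/3)/(7*pi) + 27*cos(7*pi*x/3)/(49*pi**2); evaluating from 0 to 3: ∫_{0}^{3} (3*x) cos(7*pi*x/3) dx = (-27/(49*pi**2)) - (27/(49*pi**2)) = -54/(49*pi**2).
Hence a_7 = (2/3)·(-54/(49*pi**2)) = -36/(49*pi**2).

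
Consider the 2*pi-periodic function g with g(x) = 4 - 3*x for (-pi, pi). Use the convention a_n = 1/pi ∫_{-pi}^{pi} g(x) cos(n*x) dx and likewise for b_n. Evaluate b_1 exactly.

-6

b_1 = 1/pi ∫_{-pi}^{pi} g(x) sin(x) dx.
Integrating by parts (boundary term plus one more integral), an antiderivative of (4 - 3*x) sin(x) is 3*x*cos(x) - 3*sin(x) - 4*cos(x); evaluating from -pi to pi: ∫_{-pi}^{pi} (4 - 3*x) sin(x) dx = (4 - 3*pi) - (4 + 3*pi) = -6*pi.
Hence b_1 = (1/pi)·(-6*pi) = -6.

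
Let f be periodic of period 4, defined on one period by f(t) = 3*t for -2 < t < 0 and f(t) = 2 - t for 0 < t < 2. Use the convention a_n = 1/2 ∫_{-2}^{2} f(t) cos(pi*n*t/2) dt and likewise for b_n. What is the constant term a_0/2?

a_0 = 1/2 ∫_{-2}^{2} f(t) dt = 1/2 · (-4) = -2.
So the constant term a_0/2 = -1.

-1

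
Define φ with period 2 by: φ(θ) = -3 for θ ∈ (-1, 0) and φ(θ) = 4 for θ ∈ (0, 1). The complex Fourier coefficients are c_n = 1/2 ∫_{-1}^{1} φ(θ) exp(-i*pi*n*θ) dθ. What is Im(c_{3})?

Since φ is real-valued, Im(c_{3}) = -1/2 ∫_{-1}^{1} φ(θ) sin(3*pi*θ) dθ = -b_{3}/2.
Split the integral at the breakpoints.
Directly, an antiderivative of (-3) sin(3*pi*θ) is cos(3*pi*θ)/pi; evaluating from -1 to 0: ∫_{-1}^{0} (-3) sin(3*pi*θ) dθ = (1/pi) - (-1/pi) = 2/pi.
Directly, an antiderivative of (4) sin(3*pi*θ) is -4*cos(3*pi*θ)/(3*pi); evaluating from 0 to 1: ∫_{0}^{1} (4) sin(3*pi*θ) dθ = (4/(3*pi)) - (-4/(3*pi)) = 8/(3*pi).
So ∫_{-1}^{1} φ(θ) sin(3*pi*θ) dθ = 14/(3*pi).
Hence Im(c_{3}) = (-1/2)·(14/(3*pi)) = -7/(3*pi).

-7/(3*pi)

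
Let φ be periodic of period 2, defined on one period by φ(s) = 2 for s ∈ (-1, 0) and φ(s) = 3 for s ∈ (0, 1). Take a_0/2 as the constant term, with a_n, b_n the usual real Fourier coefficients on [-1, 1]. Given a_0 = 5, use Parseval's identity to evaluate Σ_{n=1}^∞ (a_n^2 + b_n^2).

1/2

Parseval: a_0^2/2 + Σ_{n≥1} (a_n^2+b_n^2) = ∫_{-1}^{1} φ(s)^2 ds = 13.
Subtract a_0^2/2 = 25/2: Σ (a_n^2+b_n^2) = 1/2.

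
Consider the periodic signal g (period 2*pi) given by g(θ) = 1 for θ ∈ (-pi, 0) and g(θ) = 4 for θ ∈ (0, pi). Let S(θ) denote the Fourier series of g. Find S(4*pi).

5/2

θ = 4*pi differs from θ = 0 by 2 full period(s), and the series is 2*pi-periodic.
At θ = 0 the one-sided limits are g(0^-) = 1 and g(0^+) = 4.
By Dirichlet's theorem the series converges to their average, [(1) + (4)]/2 = 5/2.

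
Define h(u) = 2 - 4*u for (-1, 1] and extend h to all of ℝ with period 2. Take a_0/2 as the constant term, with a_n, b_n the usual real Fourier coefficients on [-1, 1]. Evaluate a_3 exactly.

a_3 = ∫_{-1}^{1} h(u) cos(3*pi*u) du.
Integrating by parts (boundary term plus one more integral), an antiderivative of (2 - 4*u) cos(3*pi*u) is -4*u*sin(3*pi*u)/(3*pi) + 2*sin(3*pi*u)/(3*pi) - 4*cos(3*pi*u)/(9*pi**2); evaluating from -1 to 1: ∫_{-1}^{1} (2 - 4*u) cos(3*pi*u) du = (4/(9*pi**2)) - (4/(9*pi**2)) = 0.
Hence a_3 = 0.

0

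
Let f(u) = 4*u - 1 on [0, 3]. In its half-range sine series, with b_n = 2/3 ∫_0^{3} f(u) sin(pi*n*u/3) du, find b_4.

b_4 = 2/3 ∫_0^{3} (4*u - 1) sin(4*pi*u/3) du.
Integrating by parts (boundary term plus one more integral), an antiderivative of (4*u - 1) sin(4*pi*u/3) is -3*u*cos(4*pi*u/3)/pi + 9*sin(4*pi*u/3)/(4*pi**2) + 3*cos(4*pi*u/3)/(4*pi); evaluating from 0 to 3: ∫_{0}^{3} (4*u - 1) sin(4*pi*u/3) du = (-33/(4*pi)) - (3/(4*pi)) = -9/pi.
Hence b_4 = (2/3)·(-9/pi) = -6/pi.

-6/pi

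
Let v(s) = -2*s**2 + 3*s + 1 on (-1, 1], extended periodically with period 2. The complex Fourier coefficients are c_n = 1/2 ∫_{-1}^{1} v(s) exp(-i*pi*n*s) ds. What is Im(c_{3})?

-1/pi

Since v is real-valued, Im(c_{3}) = -1/2 ∫_{-1}^{1} v(s) sin(3*pi*s) ds = -b_{3}/2.
Integrating by parts twice (tabular method), an antiderivative of (-2*s**2 + 3*s + 1) sin(3*pi*s) is 2*s**2*cos(3*pi*s)/(3*pi) - 4*s*sin(3*pi*s)/(9*pi**2) - s*cos(3*pi*s)/pi + sin(3*pi*s)/(3*pi**2) - cos(3*pi*s)/(3*pi) - 4*cos(3*pi*s)/(27*pi**3); evaluating from -1 to 1: ∫_{-1}^{1} (-2*s**2 + 3*s + 1) sin(3*pi*s) ds = (2*(2 + 9*pi**2)/(27*pi**3)) - (4*(1 - 9*pi**2)/(27*pi**3)) = 2/pi.
Hence Im(c_{3}) = (-1/2)·(2/pi) = -1/pi.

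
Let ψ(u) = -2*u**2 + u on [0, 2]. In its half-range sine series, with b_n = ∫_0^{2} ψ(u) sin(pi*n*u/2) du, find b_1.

b_1 = ∫_0^{2} (-2*u**2 + u) sin(pi*u/2) du.
Integrating by parts twice (tabular method), an antiderivative of (-2*u**2 + u) sin(pi*u/2) is 4*u**2*cos(pi*u/2)/pi - 16*u*sin(pi*u/2)/pi**2 - 2*u*cos(pi*u/2)/pi + 4*sin(pi*u/2)/pi**2 - 32*cos(pi*u/2)/pi**3; evaluating from 0 to 2: ∫_{0}^{2} (-2*u**2 + u) sin(pi*u/2) du = (-12/pi + 32/pi**3) - (-32/pi**3) = -12/pi + 64/pi**3.
Hence b_1 = -12/pi + 64/pi**3.

-12/pi + 64/pi**3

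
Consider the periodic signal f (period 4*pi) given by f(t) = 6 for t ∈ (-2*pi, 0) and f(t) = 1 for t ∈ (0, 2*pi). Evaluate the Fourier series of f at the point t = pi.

1

f is continuous at t = pi with value 1, so the series converges to 1 there.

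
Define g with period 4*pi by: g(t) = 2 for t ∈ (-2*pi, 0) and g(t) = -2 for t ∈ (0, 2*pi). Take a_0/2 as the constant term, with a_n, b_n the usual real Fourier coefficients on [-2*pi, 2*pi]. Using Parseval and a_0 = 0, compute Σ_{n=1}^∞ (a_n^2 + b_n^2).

8

Parseval: a_0^2/2 + Σ_{n≥1} (a_n^2+b_n^2) = (1/(2*pi)) ∫_{-2*pi}^{2*pi} g(t)^2 dt = 8.
Subtract a_0^2/2 = 0: Σ (a_n^2+b_n^2) = 8.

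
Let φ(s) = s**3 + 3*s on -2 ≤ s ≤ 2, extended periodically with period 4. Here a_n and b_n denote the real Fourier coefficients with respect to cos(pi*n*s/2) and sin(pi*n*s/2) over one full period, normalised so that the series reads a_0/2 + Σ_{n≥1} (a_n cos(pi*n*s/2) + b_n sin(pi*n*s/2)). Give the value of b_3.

b_3 = 1/2 ∫_{-2}^{2} φ(s) sin(3*pi*s/2) ds.
φ is odd and sin(3*pi*s/2) is odd, so the integrand is even and b_3 = ∫_0^{2} φ(s) sin(3*pi*s/2) ds.
Integrating by parts three times (tabular method), an antiderivative of (s**3 + 3*s) sin(3*pi*s/2) is -2*s**3*cos(3*pi*s/2)/(3*pi) + 4*s**2*sin(3*pi*s/2)/(3*pi**2) - 2*s*cos(3*pi*s/2)/pi + 16*s*cos(3*pi*s/2)/(9*pi**3) - 32*sin(3*pi*s/2)/(27*pi**4) + 4*sin(3*pi*s/2)/(3*pi**2); evaluating from 0 to 2: ∫_{0}^{2} (s**3 + 3*s) sin(3*pi*s/2) ds = (4*(-8 + 21*pi**2)/(9*pi**3)) - (0) = 4*(-8 + 21*pi**2)/(9*pi**3).
Hence b_3 = 4*(-8 + 21*pi**2)/(9*pi**3).

4*(-8 + 21*pi**2)/(9*pi**3)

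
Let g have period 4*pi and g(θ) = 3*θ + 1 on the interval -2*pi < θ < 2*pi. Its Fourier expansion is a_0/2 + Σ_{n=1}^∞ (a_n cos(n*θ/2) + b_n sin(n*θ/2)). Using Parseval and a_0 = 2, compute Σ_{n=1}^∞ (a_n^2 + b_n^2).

Parseval: a_0^2/2 + Σ_{n≥1} (a_n^2+b_n^2) = (1/(2*pi)) ∫_{-2*pi}^{2*pi} g(θ)^2 dθ = 2 + 24*pi**2.
Subtract a_0^2/2 = 2: Σ (a_n^2+b_n^2) = 24*pi**2.

24*pi**2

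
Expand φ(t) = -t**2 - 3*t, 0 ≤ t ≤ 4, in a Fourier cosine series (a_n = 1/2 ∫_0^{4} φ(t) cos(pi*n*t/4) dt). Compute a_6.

a_6 = 1/2 ∫_0^{4} (-t**2 - 3*t) cos(3*pi*t/2) dt.
Integrating by parts twice (tabular method), an antiderivative of (-t**2 - 3*t) cos(3*pi*t/2) is -2*t**2*sin(3*pi*t/2)/(3*pi) - 2*t*sin(3*pi*t/2)/pi - 8*t*cos(3*pi*t/2)/(9*pi**2) + 16*sin(3*pi*t/2)/(27*pi**3) - 4*cos(3*pi*t/2)/(3*pi**2); evaluating from 0 to 4: ∫_{0}^{4} (-t**2 - 3*t) cos(3*pi*t/2) dt = (-44/(9*pi**2)) - (-4/(3*pi**2)) = -32/(9*pi**2).
Hence a_6 = (1/2)·(-32/(9*pi**2)) = -16/(9*pi**2).

-16/(9*pi**2)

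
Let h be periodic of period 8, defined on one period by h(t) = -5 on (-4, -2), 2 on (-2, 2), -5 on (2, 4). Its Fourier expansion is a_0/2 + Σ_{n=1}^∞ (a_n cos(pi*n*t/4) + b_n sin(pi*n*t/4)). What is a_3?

a_3 = 1/4 ∫_{-4}^{4} h(t) cos(3*pi*t/4) dt.
h is even and cos(3*pi*t/4) is even, so the integrand is even and a_3 = 1/2 ∫_0^{4} h(t) cos(3*pi*t/4) dt.
Split the integral at the breakpoints.
Directly, an antiderivative of (2) cos(3*pi*t/4) is 8*sin(3*pi*t/4)/(3*pi); evaluating from 0 to 2: ∫_{0}^{2} (2) cos(3*pi*t/4) dt = (-8/(3*pi)) - (0) = -8/(3*pi).
Directly, an antiderivative of (-5) cos(3*pi*t/4) is -20*sin(3*pi*t/4)/(3*pi); evaluating from 2 to 4: ∫_{2}^{4} (-5) cos(3*pi*t/4) dt = (0) - (20/(3*pi)) = -20/(3*pi).
Summing the pieces and multiplying by (1/2) gives a_3 = -14/(3*pi).

-14/(3*pi)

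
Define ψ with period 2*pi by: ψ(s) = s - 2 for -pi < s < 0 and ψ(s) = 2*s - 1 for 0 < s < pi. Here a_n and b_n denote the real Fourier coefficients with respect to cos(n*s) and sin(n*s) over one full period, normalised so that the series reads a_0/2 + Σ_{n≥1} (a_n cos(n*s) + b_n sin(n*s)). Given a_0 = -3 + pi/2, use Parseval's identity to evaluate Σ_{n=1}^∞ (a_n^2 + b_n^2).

1/2 + 3*pi/2 + 37*pi**2/24

Parseval: a_0^2/2 + Σ_{n≥1} (a_n^2+b_n^2) = 1/pi ∫_{-pi}^{pi} ψ(s)^2 ds = 5 + 5*pi**2/3.
Subtract a_0^2/2 = (6 - pi)**2/8: Σ (a_n^2+b_n^2) = 1/2 + 3*pi/2 + 37*pi**2/24.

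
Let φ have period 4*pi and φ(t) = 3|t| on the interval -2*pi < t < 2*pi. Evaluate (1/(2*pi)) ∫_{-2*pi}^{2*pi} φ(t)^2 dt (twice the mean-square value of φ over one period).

24*pi**2

(1/(2*pi)) ∫_{-2*pi}^{2*pi} φ(t)^2 dt = (1/(2*pi)) · (48*pi**3) = 24*pi**2.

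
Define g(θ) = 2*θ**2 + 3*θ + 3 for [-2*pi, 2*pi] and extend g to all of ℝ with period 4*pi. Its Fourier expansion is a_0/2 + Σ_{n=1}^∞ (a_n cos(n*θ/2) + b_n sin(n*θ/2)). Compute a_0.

a_0 = (1/(2*pi)) ∫_{-2*pi}^{2*pi} g(θ) dθ = (1/(2*pi)) · (12*pi + 32*pi**3/3) = 6 + 16*pi**2/3.

6 + 16*pi**2/3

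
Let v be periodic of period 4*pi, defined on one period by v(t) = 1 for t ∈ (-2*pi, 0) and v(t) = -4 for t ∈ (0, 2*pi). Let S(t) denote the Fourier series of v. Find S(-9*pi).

t = -9*pi differs from t = -pi by -2 full period(s), and the series is 4*pi-periodic.
v is continuous at t = -pi with value 1, so the series converges to 1 there.

1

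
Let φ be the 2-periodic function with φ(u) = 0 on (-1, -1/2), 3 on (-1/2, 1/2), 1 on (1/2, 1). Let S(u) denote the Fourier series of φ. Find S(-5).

1/2

u = -5 differs from u = -1 by -2 full period(s), and the series is 2-periodic.
At u = -1 the one-sided limits are φ(-1^-) = 1 and φ(-1^+) = 0.
By Dirichlet's theorem the series converges to their average, [(1) + (0)]/2 = 1/2.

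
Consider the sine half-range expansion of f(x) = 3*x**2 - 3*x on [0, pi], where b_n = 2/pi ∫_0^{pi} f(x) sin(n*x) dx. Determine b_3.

b_3 = 2/pi ∫_0^{pi} (3*x**2 - 3*x) sin(3*x) dx.
Integrating by parts twice (tabular method), an antiderivative of (3*x**2 - 3*x) sin(3*x) is -x**2*cos(3*x) + 2*x*sin(3*x)/3 + x*cos(3*x) - sin(3*x)/3 + 2*cos(3*x)/9; evaluating from 0 to pi: ∫_{0}^{pi} (3*x**2 - 3*x) sin(3*x) dx = (-pi - 2/9 + pi**2) - (2/9) = -pi - 4/9 + pi**2.
Hence b_3 = (2/pi)·(-pi - 4/9 + pi**2) = -2 - 8/(9*pi) + 2*pi.

-2 - 8/(9*pi) + 2*pi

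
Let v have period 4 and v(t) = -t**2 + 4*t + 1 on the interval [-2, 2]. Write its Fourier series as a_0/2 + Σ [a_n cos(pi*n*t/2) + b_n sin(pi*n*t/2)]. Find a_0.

-2/3

a_0 = 1/2 ∫_{-2}^{2} v(t) dt = 1/2 · (-4/3) = -2/3.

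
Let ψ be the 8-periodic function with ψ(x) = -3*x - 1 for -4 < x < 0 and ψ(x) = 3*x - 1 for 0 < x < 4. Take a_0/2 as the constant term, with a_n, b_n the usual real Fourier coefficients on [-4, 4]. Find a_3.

a_3 = 1/4 ∫_{-4}^{4} ψ(x) cos(3*pi*x/4) dx.
ψ is even and cos(3*pi*x/4) is even, so the integrand is even and a_3 = 1/2 ∫_0^{4} ψ(x) cos(3*pi*x/4) dx.
Integrating by parts (boundary term plus one more integral), an antiderivative of (3*x - 1) cos(3*pi*x/4) is 4*x*sin(3*pi*x/4)/pi - 4*sin(3*pi*x/4)/(3*pi) + 16*cos(3*pi*x/4)/(3*pi**2); evaluating from 0 to 4: ∫_{0}^{4} (3*x - 1) cos(3*pi*x/4) dx = (-16/(3*pi**2)) - (16/(3*pi**2)) = -32/(3*pi**2).
Hence a_3 = (1/2)·(-32/(3*pi**2)) = -16/(3*pi**2).

-16/(3*pi**2)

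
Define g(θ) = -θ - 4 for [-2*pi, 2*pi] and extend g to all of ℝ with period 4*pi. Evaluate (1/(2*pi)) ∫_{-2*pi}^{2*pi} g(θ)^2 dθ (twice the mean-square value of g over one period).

(1/(2*pi)) ∫_{-2*pi}^{2*pi} g(θ)^2 dθ = (1/(2*pi)) · (16*pi*(pi**2 + 12)/3) = 8*pi**2/3 + 32.

8*pi**2/3 + 32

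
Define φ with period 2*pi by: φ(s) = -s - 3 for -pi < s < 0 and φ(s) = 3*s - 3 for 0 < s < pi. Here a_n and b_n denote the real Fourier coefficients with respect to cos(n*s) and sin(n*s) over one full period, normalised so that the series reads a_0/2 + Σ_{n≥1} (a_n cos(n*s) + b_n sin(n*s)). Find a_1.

-8/pi

a_1 = 1/pi ∫_{-pi}^{pi} φ(s) cos(s) ds.
Split the integral at the breakpoints.
Integrating by parts (boundary term plus one more integral), an antiderivative of (-s - 3) cos(s) is -s*sin(s) - 3*sin(s) - cos(s); evaluating from -pi to 0: ∫_{-pi}^{0} (-s - 3) cos(s) ds = (-1) - (1) = -2.
Integrating by parts (boundary term plus one more integral), an antiderivative of (3*s - 3) cos(s) is 3*s*sin(s) - 3*sin(s) + 3*cos(s); evaluating from 0 to pi: ∫_{0}^{pi} (3*s - 3) cos(s) ds = (-3) - (3) = -6.
Summing the pieces and multiplying by (1/pi) gives a_1 = -8/pi.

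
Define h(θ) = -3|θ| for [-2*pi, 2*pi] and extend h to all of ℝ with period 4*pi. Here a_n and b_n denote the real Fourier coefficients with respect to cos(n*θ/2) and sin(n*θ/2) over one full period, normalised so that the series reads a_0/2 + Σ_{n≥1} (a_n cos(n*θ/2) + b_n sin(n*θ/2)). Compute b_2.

0

b_2 = (1/(2*pi)) ∫_{-2*pi}^{2*pi} h(θ) sin(θ) dθ.
h is even and sin(θ) is odd, so the integrand is odd over a symmetric interval and the integral vanishes.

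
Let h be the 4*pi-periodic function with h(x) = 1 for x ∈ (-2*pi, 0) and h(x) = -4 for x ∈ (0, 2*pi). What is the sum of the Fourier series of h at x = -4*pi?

-3/2

x = -4*pi differs from x = 0 by -1 full period(s), and the series is 4*pi-periodic.
At x = 0 the one-sided limits are h(0^-) = 1 and h(0^+) = -4.
By Dirichlet's theorem the series converges to their average, [(1) + (-4)]/2 = -3/2.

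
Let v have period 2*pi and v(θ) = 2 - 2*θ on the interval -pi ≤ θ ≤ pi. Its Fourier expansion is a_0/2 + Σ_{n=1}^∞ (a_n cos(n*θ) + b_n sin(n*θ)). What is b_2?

2

b_2 = 1/pi ∫_{-pi}^{pi} v(θ) sin(2*θ) dθ.
Integrating by parts (boundary term plus one more integral), an antiderivative of (2 - 2*θ) sin(2*θ) is θ*cos(2*θ) - sin(2*θ)/2 - cos(2*θ); evaluating from -pi to pi: ∫_{-pi}^{pi} (2 - 2*θ) sin(2*θ) dθ = (-1 + pi) - (-pi - 1) = 2*pi.
Hence b_2 = (1/pi)·(2*pi) = 2.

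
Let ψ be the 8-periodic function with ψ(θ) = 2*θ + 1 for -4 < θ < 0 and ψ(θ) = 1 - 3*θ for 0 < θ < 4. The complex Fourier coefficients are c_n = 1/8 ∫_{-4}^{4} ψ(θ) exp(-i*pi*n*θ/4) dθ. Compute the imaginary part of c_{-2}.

1/pi

Since ψ is real-valued, Im(c_{-2}) = -1/8 ∫_{-4}^{4} ψ(θ) sin(-pi*θ/2) dθ = b_{2}/2.
Split the integral at the breakpoints.
Integrating by parts (boundary term plus one more integral), an antiderivative of (2*θ + 1) sin(-pi*θ/2) is 4*θ*cos(pi*θ/2)/pi - 8*sin(pi*θ/2)/pi**2 + 2*cos(pi*θ/2)/pi; evaluating from -4 to 0: ∫_{-4}^{0} (2*θ + 1) sin(-pi*θ/2) dθ = (2/pi) - (-14/pi) = 16/pi.
Integrating by parts (boundary term plus one more integral), an antiderivative of (1 - 3*θ) sin(-pi*θ/2) is -6*θ*cos(pi*θ/2)/pi + 12*sin(pi*θ/2)/pi**2 + 2*cos(pi*θ/2)/pi; evaluating from 0 to 4: ∫_{0}^{4} (1 - 3*θ) sin(-pi*θ/2) dθ = (-22/pi) - (2/pi) = -24/pi.
So ∫_{-4}^{4} ψ(θ) sin(-pi*θ/2) dθ = -8/pi.
Hence Im(c_{-2}) = (-1/8)·(-8/pi) = 1/pi.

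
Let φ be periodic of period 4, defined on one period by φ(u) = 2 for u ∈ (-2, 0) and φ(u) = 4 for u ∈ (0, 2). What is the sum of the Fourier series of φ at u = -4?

u = -4 differs from u = 0 by -1 full period(s), and the series is 4-periodic.
At u = 0 the one-sided limits are φ(0^-) = 2 and φ(0^+) = 4.
By Dirichlet's theorem the series converges to their average, [(2) + (4)]/2 = 3.

3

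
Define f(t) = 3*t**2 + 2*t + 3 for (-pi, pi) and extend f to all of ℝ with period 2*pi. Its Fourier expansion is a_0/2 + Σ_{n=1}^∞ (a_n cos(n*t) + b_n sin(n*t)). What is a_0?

a_0 = 1/pi ∫_{-pi}^{pi} f(t) dt = 1/pi · (2*pi*(3 + pi**2)) = 6 + 2*pi**2.

6 + 2*pi**2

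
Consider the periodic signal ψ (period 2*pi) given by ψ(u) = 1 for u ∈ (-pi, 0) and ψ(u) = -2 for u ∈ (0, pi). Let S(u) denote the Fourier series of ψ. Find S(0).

At u = 0 the one-sided limits are ψ(0^-) = 1 and ψ(0^+) = -2.
By Dirichlet's theorem the series converges to their average, [(1) + (-2)]/2 = -1/2.

-1/2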